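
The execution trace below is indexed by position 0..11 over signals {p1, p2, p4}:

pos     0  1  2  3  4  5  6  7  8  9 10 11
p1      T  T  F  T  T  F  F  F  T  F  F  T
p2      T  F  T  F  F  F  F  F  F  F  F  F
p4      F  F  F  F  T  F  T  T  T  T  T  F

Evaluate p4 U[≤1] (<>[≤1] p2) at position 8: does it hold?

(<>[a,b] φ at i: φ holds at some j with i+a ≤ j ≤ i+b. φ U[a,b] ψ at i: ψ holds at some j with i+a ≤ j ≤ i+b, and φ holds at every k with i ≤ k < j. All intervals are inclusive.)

No

Need some j in [8,9] with <>[≤1] p2, and p4 at every k in [8,j-1].
  j=8: <>[≤1] p2 — fails (none in [8,9]).
  j=9: <>[≤1] p2 — fails (none in [9,10]).
No j in the window works → until fails.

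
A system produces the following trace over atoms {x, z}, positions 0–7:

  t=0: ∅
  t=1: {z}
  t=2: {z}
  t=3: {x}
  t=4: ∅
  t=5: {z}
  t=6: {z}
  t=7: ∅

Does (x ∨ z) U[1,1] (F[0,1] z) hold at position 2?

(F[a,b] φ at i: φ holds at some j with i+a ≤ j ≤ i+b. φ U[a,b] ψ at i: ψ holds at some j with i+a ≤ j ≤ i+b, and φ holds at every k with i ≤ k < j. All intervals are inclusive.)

Need some j in [3,3] with F[0,1] z, and (x ∨ z) at every k in [2,j-1].
  j=3: F[0,1] z — fails (none in [3,4]).
No j in the window works → until fails.

No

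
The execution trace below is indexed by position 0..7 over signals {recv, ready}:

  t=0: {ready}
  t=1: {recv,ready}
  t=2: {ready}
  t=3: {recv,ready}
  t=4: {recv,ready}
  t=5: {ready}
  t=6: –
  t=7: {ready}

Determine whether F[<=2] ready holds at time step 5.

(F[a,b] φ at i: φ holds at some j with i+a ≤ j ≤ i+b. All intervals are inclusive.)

True

Check ready at each j in [5,7]:
  j=5: true
  j=6: false
  j=7: true
Found at j=5 → formula holds.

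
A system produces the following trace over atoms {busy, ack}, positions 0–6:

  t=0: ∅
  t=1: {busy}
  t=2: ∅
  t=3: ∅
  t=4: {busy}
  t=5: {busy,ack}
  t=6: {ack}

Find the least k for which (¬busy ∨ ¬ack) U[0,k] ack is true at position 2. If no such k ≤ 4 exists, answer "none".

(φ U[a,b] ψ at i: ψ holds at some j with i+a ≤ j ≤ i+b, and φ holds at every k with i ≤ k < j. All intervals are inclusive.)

3

Need earliest j ≥ 2 with ack, and (¬busy ∨ ¬ack) at every k in [2,j-1].
  j=2: rhs fails.
  j=3: rhs fails.
  j=4: rhs fails.
  j=5: rhs holds; lhs holds on [2,4]. k = 3.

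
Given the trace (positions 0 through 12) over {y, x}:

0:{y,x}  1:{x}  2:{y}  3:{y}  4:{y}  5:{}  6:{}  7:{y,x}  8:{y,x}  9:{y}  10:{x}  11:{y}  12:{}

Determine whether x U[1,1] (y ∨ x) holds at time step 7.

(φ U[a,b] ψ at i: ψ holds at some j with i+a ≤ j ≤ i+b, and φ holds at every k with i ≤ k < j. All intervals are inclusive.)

Yes

Need some j in [8,8] with (y ∨ x), and x at every k in [7,j-1].
  j=8: (y ∨ x) holds; x holds at every k in [7,7] → satisfied.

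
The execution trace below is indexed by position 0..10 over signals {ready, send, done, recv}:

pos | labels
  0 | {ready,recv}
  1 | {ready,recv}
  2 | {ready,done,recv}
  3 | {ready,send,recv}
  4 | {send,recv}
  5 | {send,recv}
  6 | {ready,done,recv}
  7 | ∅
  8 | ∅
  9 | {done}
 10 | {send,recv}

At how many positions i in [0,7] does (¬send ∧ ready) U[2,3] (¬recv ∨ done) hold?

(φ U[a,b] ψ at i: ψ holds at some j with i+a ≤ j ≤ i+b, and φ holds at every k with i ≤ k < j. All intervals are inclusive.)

1

Evaluate at each i in [0,7]:
  i=0: ✓ (rhs at j=2; lhs holds on [0,1])
  i=1: ✗ (no rhs in [3,4])
  i=2: ✗ (no rhs in [4,5])
  i=3: ✗ (lhs fails at k=3 before rhs at j=6)
  i=4: ✗ (lhs fails at k=4 before rhs at j=6)
  i=5: ✗ (lhs fails at k=5 before rhs at j=7)
  i=6: ✗ (lhs fails at k=7 before rhs at j=8)
  i=7: ✗ (lhs fails at k=7 before rhs at j=9)
Positions where it holds: {0} → 1.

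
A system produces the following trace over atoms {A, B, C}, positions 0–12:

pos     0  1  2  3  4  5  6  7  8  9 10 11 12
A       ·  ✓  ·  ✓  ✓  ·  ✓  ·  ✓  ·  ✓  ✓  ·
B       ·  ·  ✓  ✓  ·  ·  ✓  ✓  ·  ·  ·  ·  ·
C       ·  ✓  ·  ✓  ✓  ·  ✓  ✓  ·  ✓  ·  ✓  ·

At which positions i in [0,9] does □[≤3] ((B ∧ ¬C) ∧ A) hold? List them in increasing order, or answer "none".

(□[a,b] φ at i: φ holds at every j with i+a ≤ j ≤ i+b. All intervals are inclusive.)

Evaluate at each i in [0,9]:
  i=0: ✗ (fails at j=0)
  i=1: ✗ (fails at j=1)
  i=2: ✗ (fails at j=2)
  i=3: ✗ (fails at j=3)
  i=4: ✗ (fails at j=4)
  i=5: ✗ (fails at j=5)
  i=6: ✗ (fails at j=6)
  i=7: ✗ (fails at j=7)
  i=8: ✗ (fails at j=8)
  i=9: ✗ (fails at j=9)

none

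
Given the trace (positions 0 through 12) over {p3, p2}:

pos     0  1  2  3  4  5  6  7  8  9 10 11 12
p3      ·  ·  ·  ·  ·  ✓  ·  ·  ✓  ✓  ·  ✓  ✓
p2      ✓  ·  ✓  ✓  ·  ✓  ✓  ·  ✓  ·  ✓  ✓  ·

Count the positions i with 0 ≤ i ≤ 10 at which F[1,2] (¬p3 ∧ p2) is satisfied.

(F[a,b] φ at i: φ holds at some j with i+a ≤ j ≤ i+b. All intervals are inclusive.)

Evaluate at each i in [0,10]:
  i=0: ✓ (witness j=2)
  i=1: ✓ (witness j=2)
  i=2: ✓ (witness j=3)
  i=3: ✗ (none in [4,5])
  i=4: ✓ (witness j=6)
  i=5: ✓ (witness j=6)
  i=6: ✗ (none in [7,8])
  i=7: ✗ (none in [8,9])
  i=8: ✓ (witness j=10)
  i=9: ✓ (witness j=10)
  i=10: ✗ (none in [11,12])
Positions where it holds: {0, 1, 2, 4, 5, 8, 9} → 7.

7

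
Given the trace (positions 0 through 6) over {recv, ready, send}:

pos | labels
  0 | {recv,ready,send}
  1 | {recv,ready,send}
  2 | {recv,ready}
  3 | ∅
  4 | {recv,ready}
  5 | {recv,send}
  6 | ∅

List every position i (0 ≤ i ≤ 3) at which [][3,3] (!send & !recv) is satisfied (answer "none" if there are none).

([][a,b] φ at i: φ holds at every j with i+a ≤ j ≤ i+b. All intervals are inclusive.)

Evaluate at each i in [0,3]:
  i=0: ✓ (all of [3,3])
  i=1: ✗ (fails at j=4)
  i=2: ✗ (fails at j=5)
  i=3: ✓ (all of [6,6])

0, 3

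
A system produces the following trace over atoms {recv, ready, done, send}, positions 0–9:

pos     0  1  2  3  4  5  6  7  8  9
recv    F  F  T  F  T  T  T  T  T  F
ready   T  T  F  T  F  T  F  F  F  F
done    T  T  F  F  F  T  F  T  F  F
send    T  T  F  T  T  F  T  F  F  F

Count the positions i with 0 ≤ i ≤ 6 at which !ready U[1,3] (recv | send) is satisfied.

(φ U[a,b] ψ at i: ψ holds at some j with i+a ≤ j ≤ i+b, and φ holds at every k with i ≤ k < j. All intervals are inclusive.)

Evaluate at each i in [0,6]:
  i=0: ✗ (lhs fails at k=0 before rhs at j=1)
  i=1: ✗ (lhs fails at k=1 before rhs at j=2)
  i=2: ✓ (rhs at j=3; lhs holds on [2,2])
  i=3: ✗ (lhs fails at k=3 before rhs at j=4)
  i=4: ✓ (rhs at j=5; lhs holds on [4,4])
  i=5: ✗ (lhs fails at k=5 before rhs at j=6)
  i=6: ✓ (rhs at j=7; lhs holds on [6,6])
Positions where it holds: {2, 4, 6} → 3.

3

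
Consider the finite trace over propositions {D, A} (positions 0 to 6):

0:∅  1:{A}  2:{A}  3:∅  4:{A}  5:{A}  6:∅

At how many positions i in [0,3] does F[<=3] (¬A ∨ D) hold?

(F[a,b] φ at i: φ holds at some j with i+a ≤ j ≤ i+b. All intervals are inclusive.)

Evaluate at each i in [0,3]:
  i=0: ✓ (witness j=0)
  i=1: ✓ (witness j=3)
  i=2: ✓ (witness j=3)
  i=3: ✓ (witness j=3)
Positions where it holds: {0, 1, 2, 3} → 4.

4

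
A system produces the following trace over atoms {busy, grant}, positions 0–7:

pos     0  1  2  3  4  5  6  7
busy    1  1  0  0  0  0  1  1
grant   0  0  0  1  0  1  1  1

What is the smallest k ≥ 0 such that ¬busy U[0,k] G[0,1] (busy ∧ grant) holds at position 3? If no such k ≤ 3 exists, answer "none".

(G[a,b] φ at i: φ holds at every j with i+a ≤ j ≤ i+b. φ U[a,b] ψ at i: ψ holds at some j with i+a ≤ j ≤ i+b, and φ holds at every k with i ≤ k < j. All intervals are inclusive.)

3

Need earliest j ≥ 3 with G[0,1] (busy ∧ grant), and ¬busy at every k in [3,j-1].
  j=3: rhs fails.
  j=4: rhs fails.
  j=5: rhs fails.
  j=6: rhs holds; lhs holds on [3,5]. k = 3.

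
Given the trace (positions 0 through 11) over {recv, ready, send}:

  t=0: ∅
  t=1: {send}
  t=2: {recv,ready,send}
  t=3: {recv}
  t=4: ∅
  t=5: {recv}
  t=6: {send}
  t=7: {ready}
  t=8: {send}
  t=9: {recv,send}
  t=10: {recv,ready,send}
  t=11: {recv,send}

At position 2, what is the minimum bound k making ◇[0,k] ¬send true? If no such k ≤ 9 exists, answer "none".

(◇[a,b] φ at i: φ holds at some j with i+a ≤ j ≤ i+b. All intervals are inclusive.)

Scan j = 2,3,… for ¬send:
  j=2: fails
  j=3: holds
First hit at j=3, so smallest k = 3-2 = 1.

1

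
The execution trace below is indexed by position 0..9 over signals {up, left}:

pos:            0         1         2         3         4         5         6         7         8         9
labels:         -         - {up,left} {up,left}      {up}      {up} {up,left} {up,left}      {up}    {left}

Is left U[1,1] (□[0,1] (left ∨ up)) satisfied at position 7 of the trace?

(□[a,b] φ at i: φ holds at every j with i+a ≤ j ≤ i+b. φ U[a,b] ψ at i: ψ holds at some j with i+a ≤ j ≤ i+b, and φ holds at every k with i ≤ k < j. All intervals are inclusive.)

Holds

Need some j in [8,8] with □[0,1] (left ∨ up), and left at every k in [7,j-1].
  j=8: □[0,1] (left ∨ up) holds; left holds at every k in [7,7] → satisfied.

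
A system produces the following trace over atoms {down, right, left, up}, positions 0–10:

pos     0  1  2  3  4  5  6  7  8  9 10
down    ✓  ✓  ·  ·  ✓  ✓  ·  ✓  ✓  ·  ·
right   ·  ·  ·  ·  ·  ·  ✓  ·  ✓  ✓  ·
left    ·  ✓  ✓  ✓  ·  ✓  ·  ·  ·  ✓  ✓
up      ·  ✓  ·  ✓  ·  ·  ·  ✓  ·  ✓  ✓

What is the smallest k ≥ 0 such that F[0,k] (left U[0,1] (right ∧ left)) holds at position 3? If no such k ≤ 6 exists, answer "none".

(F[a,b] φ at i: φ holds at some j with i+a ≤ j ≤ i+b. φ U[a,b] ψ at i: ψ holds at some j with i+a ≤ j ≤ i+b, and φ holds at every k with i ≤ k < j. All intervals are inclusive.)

Scan j = 3,4,… for (left U[0,1] (right ∧ left)):
  j=3: fails
  j=4: fails
  j=5: fails
  j=6: fails
  j=7: fails
  j=8: fails
  j=9: holds
First hit at j=9, so smallest k = 9-3 = 6.

6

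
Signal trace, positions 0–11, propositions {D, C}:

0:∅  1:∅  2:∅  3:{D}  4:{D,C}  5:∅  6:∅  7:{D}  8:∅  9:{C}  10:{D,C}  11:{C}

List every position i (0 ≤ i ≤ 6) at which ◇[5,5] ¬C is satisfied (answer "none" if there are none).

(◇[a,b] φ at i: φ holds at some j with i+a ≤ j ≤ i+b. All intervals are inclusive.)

Evaluate at each i in [0,6]:
  i=0: ✓ (witness j=5)
  i=1: ✓ (witness j=6)
  i=2: ✓ (witness j=7)
  i=3: ✓ (witness j=8)
  i=4: ✗ (none in [9,9])
  i=5: ✗ (none in [10,10])
  i=6: ✗ (none in [11,11])

0, 1, 2, 3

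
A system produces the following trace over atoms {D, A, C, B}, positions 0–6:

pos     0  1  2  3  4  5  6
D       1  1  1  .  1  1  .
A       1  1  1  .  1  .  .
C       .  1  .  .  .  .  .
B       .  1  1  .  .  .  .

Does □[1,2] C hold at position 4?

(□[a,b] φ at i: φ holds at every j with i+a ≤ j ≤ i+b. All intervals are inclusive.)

Does not hold

Check C at every j in [5,6]:
  j=5: false
  j=6: false
Fails at j=5 → formula fails.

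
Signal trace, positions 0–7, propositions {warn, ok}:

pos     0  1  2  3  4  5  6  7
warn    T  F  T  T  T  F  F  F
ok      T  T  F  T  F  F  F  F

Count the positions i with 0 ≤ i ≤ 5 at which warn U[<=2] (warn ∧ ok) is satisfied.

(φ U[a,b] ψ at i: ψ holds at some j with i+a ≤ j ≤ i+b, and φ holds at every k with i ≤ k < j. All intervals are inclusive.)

Evaluate at each i in [0,5]:
  i=0: ✓ (rhs at j=0)
  i=1: ✗ (lhs fails at k=1 before rhs at j=3)
  i=2: ✓ (rhs at j=3; lhs holds on [2,2])
  i=3: ✓ (rhs at j=3)
  i=4: ✗ (no rhs in [4,6])
  i=5: ✗ (no rhs in [5,7])
Positions where it holds: {0, 2, 3} → 3.

3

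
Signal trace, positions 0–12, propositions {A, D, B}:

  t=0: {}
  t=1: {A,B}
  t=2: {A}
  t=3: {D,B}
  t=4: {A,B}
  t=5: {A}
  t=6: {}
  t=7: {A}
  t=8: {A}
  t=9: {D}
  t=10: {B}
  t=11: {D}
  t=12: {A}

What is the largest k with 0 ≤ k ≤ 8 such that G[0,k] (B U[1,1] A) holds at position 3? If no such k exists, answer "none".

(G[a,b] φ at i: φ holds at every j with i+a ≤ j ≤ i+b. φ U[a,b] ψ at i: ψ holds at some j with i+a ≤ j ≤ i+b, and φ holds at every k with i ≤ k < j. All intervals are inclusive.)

(B U[1,1] A) must hold from j=3 onward; find where it first fails.
  j=3: holds
  j=4: holds
  j=5: fails
Holds on [3,4], so largest k = 1.

1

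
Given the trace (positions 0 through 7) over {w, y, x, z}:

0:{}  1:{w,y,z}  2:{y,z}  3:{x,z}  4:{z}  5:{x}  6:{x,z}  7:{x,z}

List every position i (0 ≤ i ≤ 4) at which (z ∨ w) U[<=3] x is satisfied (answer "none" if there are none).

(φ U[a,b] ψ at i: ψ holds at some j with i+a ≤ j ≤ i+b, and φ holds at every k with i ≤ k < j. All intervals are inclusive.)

Evaluate at each i in [0,4]:
  i=0: ✗ (lhs fails at k=0 before rhs at j=3)
  i=1: ✓ (rhs at j=3; lhs holds on [1,2])
  i=2: ✓ (rhs at j=3; lhs holds on [2,2])
  i=3: ✓ (rhs at j=3)
  i=4: ✓ (rhs at j=5; lhs holds on [4,4])

1, 2, 3, 4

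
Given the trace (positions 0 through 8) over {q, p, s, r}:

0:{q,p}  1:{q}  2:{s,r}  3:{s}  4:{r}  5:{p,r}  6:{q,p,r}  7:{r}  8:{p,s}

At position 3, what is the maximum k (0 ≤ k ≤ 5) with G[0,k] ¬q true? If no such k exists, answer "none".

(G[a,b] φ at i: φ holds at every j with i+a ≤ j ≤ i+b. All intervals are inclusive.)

¬q must hold from j=3 onward; find where it first fails.
  j=3: holds
  j=4: holds
  j=5: holds
  j=6: fails
Holds on [3,5], so largest k = 2.

2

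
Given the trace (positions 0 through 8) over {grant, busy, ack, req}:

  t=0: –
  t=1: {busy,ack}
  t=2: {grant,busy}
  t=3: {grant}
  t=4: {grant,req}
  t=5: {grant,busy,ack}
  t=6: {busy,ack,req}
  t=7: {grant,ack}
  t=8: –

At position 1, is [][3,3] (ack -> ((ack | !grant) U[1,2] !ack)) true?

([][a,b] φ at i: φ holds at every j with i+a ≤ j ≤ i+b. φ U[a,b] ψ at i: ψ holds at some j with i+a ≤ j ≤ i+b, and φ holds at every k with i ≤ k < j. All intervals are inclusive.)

Yes

Check (ack -> ((ack | !grant) U[1,2] !ack)) at every j in [4,4]:
  j=4: antecedent false → ✓
All positions satisfy it → formula holds.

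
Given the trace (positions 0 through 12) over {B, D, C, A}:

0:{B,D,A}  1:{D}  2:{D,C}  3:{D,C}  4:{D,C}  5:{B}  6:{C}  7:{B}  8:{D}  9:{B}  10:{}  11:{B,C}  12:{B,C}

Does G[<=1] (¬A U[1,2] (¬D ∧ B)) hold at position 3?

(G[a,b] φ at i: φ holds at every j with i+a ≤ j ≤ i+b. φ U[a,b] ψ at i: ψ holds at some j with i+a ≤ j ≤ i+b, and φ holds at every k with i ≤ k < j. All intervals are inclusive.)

Check (¬A U[1,2] (¬D ∧ B)) at every j in [3,4]:
  j=3: holds
  j=4: holds
All positions satisfy it → formula holds.

True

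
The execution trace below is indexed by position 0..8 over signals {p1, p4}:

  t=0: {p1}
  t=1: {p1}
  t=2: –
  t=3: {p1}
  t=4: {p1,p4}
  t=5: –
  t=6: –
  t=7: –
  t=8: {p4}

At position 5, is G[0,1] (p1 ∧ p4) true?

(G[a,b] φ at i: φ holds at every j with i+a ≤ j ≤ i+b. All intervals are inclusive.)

Check (p1 ∧ p4) at every j in [5,6]:
  j=5: false
  j=6: false
Fails at j=5 → formula fails.

False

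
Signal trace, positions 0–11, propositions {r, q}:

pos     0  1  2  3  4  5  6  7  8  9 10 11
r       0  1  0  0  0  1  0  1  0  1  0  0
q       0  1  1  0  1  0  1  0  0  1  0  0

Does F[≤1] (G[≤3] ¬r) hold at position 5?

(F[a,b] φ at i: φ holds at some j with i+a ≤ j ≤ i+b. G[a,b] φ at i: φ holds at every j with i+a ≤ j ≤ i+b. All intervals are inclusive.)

False

Check G[≤3] ¬r at each j in [5,6]:
  j=5: fails at 5
  j=6: fails at 7
No position in the window satisfies it → formula fails.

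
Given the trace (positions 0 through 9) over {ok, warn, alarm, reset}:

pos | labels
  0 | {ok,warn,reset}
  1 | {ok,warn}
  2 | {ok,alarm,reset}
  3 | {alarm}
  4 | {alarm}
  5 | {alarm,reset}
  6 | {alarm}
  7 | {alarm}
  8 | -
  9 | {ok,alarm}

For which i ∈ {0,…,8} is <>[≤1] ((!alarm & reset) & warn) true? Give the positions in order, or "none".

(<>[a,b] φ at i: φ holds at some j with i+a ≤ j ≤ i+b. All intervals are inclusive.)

Evaluate at each i in [0,8]:
  i=0: ✓ (witness j=0)
  i=1: ✗ (none in [1,2])
  i=2: ✗ (none in [2,3])
  i=3: ✗ (none in [3,4])
  i=4: ✗ (none in [4,5])
  i=5: ✗ (none in [5,6])
  i=6: ✗ (none in [6,7])
  i=7: ✗ (none in [7,8])
  i=8: ✗ (none in [8,9])

0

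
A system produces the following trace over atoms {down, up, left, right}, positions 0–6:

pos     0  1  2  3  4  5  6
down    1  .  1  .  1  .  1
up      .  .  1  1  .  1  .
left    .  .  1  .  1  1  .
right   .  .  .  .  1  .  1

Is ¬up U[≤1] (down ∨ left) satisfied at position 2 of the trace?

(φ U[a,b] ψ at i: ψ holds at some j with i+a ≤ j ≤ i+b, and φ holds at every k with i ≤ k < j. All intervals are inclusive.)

Need some j in [2,3] with (down ∨ left), and ¬up at every k in [2,j-1].
  j=2: (down ∨ left) holds; no prefix to check → satisfied.

Yes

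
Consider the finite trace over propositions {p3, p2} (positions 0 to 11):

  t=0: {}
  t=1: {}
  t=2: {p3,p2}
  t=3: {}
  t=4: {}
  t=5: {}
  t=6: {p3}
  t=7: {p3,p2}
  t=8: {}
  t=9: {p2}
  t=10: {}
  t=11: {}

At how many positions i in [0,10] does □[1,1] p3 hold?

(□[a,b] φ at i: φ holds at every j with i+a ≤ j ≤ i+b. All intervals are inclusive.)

Evaluate at each i in [0,10]:
  i=0: ✗ (fails at j=1)
  i=1: ✓ (all of [2,2])
  i=2: ✗ (fails at j=3)
  i=3: ✗ (fails at j=4)
  i=4: ✗ (fails at j=5)
  i=5: ✓ (all of [6,6])
  i=6: ✓ (all of [7,7])
  i=7: ✗ (fails at j=8)
  i=8: ✗ (fails at j=9)
  i=9: ✗ (fails at j=10)
  i=10: ✗ (fails at j=11)
Positions where it holds: {1, 5, 6} → 3.

3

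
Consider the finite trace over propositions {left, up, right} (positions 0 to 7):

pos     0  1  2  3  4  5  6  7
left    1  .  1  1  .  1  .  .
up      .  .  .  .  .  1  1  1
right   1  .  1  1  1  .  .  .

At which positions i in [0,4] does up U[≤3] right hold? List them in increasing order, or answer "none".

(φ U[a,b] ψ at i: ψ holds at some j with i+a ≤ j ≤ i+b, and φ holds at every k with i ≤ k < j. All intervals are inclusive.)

Evaluate at each i in [0,4]:
  i=0: ✓ (rhs at j=0)
  i=1: ✗ (lhs fails at k=1 before rhs at j=2)
  i=2: ✓ (rhs at j=2)
  i=3: ✓ (rhs at j=3)
  i=4: ✓ (rhs at j=4)

0, 2, 3, 4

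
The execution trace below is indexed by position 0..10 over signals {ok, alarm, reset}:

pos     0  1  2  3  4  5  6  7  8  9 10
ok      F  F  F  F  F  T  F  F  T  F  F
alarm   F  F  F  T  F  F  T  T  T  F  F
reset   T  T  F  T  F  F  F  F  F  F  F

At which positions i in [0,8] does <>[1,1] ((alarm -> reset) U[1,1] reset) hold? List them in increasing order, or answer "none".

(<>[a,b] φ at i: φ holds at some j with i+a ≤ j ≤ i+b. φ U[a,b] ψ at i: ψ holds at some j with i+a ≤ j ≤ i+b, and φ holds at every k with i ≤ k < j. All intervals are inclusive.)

Evaluate at each i in [0,8]:
  i=0: ✗ (none in [1,1])
  i=1: ✓ (witness j=2)
  i=2: ✗ (none in [3,3])
  i=3: ✗ (none in [4,4])
  i=4: ✗ (none in [5,5])
  i=5: ✗ (none in [6,6])
  i=6: ✗ (none in [7,7])
  i=7: ✗ (none in [8,8])
  i=8: ✗ (none in [9,9])

1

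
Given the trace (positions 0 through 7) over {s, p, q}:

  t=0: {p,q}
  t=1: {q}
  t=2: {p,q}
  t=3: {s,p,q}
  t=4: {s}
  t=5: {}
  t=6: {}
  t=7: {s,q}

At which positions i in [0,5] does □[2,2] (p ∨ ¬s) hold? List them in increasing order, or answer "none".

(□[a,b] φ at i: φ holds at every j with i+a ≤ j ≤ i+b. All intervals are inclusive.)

Evaluate at each i in [0,5]:
  i=0: ✓ (all of [2,2])
  i=1: ✓ (all of [3,3])
  i=2: ✗ (fails at j=4)
  i=3: ✓ (all of [5,5])
  i=4: ✓ (all of [6,6])
  i=5: ✗ (fails at j=7)

0, 1, 3, 4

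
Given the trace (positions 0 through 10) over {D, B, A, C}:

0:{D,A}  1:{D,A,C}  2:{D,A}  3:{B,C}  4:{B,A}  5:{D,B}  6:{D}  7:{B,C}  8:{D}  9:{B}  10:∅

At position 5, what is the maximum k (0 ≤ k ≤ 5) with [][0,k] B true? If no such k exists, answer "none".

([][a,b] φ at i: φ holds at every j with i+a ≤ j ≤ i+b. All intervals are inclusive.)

0

B must hold from j=5 onward; find where it first fails.
  j=5: holds
  j=6: fails
Holds on [5,5], so largest k = 0.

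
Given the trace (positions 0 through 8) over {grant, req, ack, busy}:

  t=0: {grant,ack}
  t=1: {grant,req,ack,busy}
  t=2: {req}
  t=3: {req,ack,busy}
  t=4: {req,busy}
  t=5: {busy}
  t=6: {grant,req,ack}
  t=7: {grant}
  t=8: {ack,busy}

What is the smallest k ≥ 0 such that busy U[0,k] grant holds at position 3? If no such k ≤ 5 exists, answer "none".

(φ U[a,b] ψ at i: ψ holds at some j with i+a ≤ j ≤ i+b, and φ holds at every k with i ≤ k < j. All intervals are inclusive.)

Need earliest j ≥ 3 with grant, and busy at every k in [3,j-1].
  j=3: rhs fails.
  j=4: rhs fails.
  j=5: rhs fails.
  j=6: rhs holds; lhs holds on [3,5]. k = 3.

3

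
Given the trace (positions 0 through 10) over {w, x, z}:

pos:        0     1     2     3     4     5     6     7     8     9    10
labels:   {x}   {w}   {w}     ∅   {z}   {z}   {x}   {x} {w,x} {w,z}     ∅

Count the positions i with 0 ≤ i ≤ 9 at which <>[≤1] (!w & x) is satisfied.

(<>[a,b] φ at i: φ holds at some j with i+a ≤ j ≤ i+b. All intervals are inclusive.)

Evaluate at each i in [0,9]:
  i=0: ✓ (witness j=0)
  i=1: ✗ (none in [1,2])
  i=2: ✗ (none in [2,3])
  i=3: ✗ (none in [3,4])
  i=4: ✗ (none in [4,5])
  i=5: ✓ (witness j=6)
  i=6: ✓ (witness j=6)
  i=7: ✓ (witness j=7)
  i=8: ✗ (none in [8,9])
  i=9: ✗ (none in [9,10])
Positions where it holds: {0, 5, 6, 7} → 4.

4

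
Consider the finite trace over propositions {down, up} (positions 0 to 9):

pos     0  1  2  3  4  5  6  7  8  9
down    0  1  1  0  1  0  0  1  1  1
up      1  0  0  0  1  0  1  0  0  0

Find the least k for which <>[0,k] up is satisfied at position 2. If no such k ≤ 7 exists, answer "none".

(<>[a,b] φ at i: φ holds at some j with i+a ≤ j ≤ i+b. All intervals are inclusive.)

Scan j = 2,3,… for up:
  j=2: fails
  j=3: fails
  j=4: holds
First hit at j=4, so smallest k = 4-2 = 2.

2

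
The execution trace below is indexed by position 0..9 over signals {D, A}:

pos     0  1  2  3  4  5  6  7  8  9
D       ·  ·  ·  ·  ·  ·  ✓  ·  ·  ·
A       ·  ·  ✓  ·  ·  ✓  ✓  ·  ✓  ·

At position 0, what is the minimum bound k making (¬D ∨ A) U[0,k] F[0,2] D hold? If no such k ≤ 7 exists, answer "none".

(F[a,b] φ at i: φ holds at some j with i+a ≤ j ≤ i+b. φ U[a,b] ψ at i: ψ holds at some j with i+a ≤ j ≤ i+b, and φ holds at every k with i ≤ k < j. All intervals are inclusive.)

Need earliest j ≥ 0 with F[0,2] D, and (¬D ∨ A) at every k in [0,j-1].
  j=0: rhs fails.
  j=1: rhs fails.
  j=2: rhs fails.
  j=3: rhs fails.
  j=4: rhs holds; lhs holds on [0,3]. k = 4.

4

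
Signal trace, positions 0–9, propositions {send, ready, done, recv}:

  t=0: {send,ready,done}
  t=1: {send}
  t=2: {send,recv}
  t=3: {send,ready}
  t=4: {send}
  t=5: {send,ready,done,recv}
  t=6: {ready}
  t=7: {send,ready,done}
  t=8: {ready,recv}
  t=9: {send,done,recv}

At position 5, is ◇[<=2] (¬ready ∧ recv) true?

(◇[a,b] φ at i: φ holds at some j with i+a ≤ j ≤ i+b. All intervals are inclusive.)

Check (¬ready ∧ recv) at each j in [5,7]:
  j=5: false
  j=6: false
  j=7: false
No position in the window satisfies it → formula fails.

No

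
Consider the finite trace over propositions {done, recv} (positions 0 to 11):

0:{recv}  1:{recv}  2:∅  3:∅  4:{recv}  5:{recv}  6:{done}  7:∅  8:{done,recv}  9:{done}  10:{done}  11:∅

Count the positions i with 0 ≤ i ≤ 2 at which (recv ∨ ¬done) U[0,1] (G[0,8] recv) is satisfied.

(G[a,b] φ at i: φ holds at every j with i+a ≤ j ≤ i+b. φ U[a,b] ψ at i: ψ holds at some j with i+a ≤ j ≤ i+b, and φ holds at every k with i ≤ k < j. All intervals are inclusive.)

Evaluate at each i in [0,2]:
  i=0: ✗ (no rhs in [0,1])
  i=1: ✗ (no rhs in [1,2])
  i=2: ✗ (no rhs in [2,3])
Positions where it holds: {} → 0.

0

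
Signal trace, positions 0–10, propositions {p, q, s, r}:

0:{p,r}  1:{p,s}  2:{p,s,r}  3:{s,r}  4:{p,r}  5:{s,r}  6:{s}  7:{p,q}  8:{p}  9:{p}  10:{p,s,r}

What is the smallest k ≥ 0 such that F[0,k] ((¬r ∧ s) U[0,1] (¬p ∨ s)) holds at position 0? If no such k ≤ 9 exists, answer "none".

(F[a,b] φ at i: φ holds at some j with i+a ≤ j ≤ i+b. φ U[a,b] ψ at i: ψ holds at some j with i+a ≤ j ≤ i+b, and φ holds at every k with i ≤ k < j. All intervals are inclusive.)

Scan j = 0,1,… for ((¬r ∧ s) U[0,1] (¬p ∨ s)):
  j=0: fails
  j=1: holds
First hit at j=1, so smallest k = 1-0 = 1.

1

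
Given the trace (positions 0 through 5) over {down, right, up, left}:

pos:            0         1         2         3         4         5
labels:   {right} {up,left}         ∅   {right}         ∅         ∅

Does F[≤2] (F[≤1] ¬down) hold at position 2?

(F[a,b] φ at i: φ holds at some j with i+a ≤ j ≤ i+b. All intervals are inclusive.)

Yes

Check F[≤1] ¬down at each j in [2,4]:
  j=2: holds (witness at 2)
  j=3: holds (witness at 3)
  j=4: holds (witness at 4)
Found at j=2 → formula holds.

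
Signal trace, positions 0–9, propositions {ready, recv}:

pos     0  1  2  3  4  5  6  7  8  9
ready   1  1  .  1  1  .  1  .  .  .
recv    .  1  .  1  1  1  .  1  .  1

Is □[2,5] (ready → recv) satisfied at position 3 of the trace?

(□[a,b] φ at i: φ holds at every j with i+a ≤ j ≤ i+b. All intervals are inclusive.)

Does not hold

Check (ready → recv) at every j in [5,8]:
  j=5: antecedent false → ✓
  j=6: antecedent true; consequent false → ✗
  j=7: antecedent false → ✓
  j=8: antecedent false → ✓
Fails at j=6 → formula fails.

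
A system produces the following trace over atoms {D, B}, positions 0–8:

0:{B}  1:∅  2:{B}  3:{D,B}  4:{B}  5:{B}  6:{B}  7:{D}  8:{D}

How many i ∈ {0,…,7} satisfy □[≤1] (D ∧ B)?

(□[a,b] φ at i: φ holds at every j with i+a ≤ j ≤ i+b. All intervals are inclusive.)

0

Evaluate at each i in [0,7]:
  i=0: ✗ (fails at j=0)
  i=1: ✗ (fails at j=1)
  i=2: ✗ (fails at j=2)
  i=3: ✗ (fails at j=4)
  i=4: ✗ (fails at j=4)
  i=5: ✗ (fails at j=5)
  i=6: ✗ (fails at j=6)
  i=7: ✗ (fails at j=7)
Positions where it holds: {} → 0.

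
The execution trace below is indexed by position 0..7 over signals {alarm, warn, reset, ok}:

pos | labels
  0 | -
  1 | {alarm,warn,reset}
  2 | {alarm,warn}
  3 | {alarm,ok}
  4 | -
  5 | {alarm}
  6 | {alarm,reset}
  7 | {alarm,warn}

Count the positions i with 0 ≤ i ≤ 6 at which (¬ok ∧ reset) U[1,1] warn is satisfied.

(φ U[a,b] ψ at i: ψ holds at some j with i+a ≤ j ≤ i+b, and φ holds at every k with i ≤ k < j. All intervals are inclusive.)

2

Evaluate at each i in [0,6]:
  i=0: ✗ (lhs fails at k=0 before rhs at j=1)
  i=1: ✓ (rhs at j=2; lhs holds on [1,1])
  i=2: ✗ (no rhs in [3,3])
  i=3: ✗ (no rhs in [4,4])
  i=4: ✗ (no rhs in [5,5])
  i=5: ✗ (no rhs in [6,6])
  i=6: ✓ (rhs at j=7; lhs holds on [6,6])
Positions where it holds: {1, 6} → 2.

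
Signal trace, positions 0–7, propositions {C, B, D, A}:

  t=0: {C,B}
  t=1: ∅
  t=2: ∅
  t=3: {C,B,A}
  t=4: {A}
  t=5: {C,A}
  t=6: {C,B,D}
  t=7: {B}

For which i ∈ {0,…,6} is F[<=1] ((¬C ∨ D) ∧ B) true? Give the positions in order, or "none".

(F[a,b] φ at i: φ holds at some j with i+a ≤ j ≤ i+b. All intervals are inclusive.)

Evaluate at each i in [0,6]:
  i=0: ✗ (none in [0,1])
  i=1: ✗ (none in [1,2])
  i=2: ✗ (none in [2,3])
  i=3: ✗ (none in [3,4])
  i=4: ✗ (none in [4,5])
  i=5: ✓ (witness j=6)
  i=6: ✓ (witness j=6)

5, 6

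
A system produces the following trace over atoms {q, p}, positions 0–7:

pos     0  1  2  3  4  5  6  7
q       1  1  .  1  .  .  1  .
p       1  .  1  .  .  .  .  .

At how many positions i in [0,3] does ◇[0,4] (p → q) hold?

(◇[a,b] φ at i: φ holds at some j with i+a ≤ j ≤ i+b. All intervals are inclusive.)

Evaluate at each i in [0,3]:
  i=0: ✓ (witness j=0)
  i=1: ✓ (witness j=1)
  i=2: ✓ (witness j=3)
  i=3: ✓ (witness j=3)
Positions where it holds: {0, 1, 2, 3} → 4.

4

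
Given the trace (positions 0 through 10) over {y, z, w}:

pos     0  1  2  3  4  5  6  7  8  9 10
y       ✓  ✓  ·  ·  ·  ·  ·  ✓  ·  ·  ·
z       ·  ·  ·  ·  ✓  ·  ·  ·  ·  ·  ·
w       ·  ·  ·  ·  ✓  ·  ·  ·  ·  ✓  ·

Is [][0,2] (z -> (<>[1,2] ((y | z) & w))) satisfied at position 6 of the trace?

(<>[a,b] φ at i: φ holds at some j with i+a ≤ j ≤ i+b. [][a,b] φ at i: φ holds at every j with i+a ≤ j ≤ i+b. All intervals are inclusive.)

True

Check (z -> (<>[1,2] ((y | z) & w))) at every j in [6,8]:
  j=6: antecedent false → ✓
  j=7: antecedent false → ✓
  j=8: antecedent false → ✓
All positions satisfy it → formula holds.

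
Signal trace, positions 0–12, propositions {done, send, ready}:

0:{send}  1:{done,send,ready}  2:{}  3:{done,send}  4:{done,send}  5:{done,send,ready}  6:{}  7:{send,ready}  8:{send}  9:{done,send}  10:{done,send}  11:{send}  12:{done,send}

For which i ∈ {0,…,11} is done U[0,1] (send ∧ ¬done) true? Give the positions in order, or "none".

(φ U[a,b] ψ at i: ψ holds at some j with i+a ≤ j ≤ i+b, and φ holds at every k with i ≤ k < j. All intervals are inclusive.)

0, 7, 8, 10, 11

Evaluate at each i in [0,11]:
  i=0: ✓ (rhs at j=0)
  i=1: ✗ (no rhs in [1,2])
  i=2: ✗ (no rhs in [2,3])
  i=3: ✗ (no rhs in [3,4])
  i=4: ✗ (no rhs in [4,5])
  i=5: ✗ (no rhs in [5,6])
  i=6: ✗ (lhs fails at k=6 before rhs at j=7)
  i=7: ✓ (rhs at j=7)
  i=8: ✓ (rhs at j=8)
  i=9: ✗ (no rhs in [9,10])
  i=10: ✓ (rhs at j=11; lhs holds on [10,10])
  i=11: ✓ (rhs at j=11)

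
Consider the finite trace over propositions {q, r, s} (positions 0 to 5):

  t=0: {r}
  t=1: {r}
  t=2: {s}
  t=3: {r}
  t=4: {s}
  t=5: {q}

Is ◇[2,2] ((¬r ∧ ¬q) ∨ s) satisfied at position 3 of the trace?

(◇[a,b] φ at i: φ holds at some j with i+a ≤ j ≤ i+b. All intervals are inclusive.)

No

Check ((¬r ∧ ¬q) ∨ s) at each j in [5,5]:
  j=5: false
No position in the window satisfies it → formula fails.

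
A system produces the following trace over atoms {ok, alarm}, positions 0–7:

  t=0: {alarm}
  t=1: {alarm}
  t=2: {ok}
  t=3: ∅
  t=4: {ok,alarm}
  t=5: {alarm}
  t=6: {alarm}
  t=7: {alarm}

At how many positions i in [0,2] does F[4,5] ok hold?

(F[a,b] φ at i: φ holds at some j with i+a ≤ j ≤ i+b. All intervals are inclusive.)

1

Evaluate at each i in [0,2]:
  i=0: ✓ (witness j=4)
  i=1: ✗ (none in [5,6])
  i=2: ✗ (none in [6,7])
Positions where it holds: {0} → 1.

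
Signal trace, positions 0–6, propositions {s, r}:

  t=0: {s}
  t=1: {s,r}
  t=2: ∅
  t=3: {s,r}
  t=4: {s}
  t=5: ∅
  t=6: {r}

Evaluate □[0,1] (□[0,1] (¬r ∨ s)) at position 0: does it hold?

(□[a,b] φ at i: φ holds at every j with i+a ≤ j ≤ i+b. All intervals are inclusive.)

Holds

Check □[0,1] (¬r ∨ s) at every j in [0,1]:
  j=0: holds on [0,1]
  j=1: holds on [1,2]
All positions satisfy it → formula holds.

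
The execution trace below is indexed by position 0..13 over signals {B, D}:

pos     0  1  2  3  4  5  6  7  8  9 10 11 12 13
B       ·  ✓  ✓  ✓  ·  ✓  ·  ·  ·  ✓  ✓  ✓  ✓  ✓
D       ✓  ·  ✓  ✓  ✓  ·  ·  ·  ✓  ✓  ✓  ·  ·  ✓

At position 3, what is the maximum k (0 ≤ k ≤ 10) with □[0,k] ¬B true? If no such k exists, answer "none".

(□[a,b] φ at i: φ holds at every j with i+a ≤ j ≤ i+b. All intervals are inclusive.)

none

¬B must hold from j=3 onward; find where it first fails.
  j=3: fails → no k works.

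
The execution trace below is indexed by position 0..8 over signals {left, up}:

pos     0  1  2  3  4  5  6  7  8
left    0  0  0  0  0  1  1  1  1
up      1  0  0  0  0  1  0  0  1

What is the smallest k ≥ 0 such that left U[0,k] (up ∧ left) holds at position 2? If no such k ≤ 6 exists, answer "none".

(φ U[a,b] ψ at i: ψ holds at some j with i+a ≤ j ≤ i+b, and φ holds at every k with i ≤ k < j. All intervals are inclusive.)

Need earliest j ≥ 2 with (up ∧ left), and left at every k in [2,j-1].
  j=2: rhs fails.
  j=3: rhs fails.
  j=4: rhs fails.
  j=5: rhs holds but lhs fails at k=2.
  j=6: rhs fails.
  j=7: rhs fails.
  j=8: rhs holds but lhs fails at k=2.
No witness within the range → none.

none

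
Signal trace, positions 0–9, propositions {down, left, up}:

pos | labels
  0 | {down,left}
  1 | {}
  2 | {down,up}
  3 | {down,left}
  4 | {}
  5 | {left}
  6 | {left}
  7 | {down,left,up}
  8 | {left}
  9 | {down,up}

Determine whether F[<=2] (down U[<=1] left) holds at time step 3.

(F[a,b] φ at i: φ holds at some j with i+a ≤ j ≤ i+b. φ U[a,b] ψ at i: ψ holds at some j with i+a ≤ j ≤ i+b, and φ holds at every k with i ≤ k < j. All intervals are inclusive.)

Yes

Check (down U[<=1] left) at each j in [3,5]:
  j=3: holds
  j=4: fails
  j=5: holds
Found at j=3 → formula holds.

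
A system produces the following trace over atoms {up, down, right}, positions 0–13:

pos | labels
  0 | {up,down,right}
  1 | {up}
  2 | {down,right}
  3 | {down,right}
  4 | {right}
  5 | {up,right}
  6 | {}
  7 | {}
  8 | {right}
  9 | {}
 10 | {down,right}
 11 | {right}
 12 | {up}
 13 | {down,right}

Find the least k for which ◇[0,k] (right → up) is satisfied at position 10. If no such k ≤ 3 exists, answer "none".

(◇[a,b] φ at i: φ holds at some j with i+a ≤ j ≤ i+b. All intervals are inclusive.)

2

Scan j = 10,11,… for (right → up):
  j=10: fails
  j=11: fails
  j=12: holds
First hit at j=12, so smallest k = 12-10 = 2.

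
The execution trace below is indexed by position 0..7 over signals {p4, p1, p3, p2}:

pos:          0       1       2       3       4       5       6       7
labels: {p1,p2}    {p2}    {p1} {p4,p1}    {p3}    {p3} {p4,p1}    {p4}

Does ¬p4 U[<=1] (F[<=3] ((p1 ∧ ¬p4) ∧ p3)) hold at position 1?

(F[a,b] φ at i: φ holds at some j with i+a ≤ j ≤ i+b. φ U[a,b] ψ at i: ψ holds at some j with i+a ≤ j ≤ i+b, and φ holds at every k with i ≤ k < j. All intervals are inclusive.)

Need some j in [1,2] with F[<=3] ((p1 ∧ ¬p4) ∧ p3), and ¬p4 at every k in [1,j-1].
  j=1: F[<=3] ((p1 ∧ ¬p4) ∧ p3) — fails (none in [1,4]).
  j=2: F[<=3] ((p1 ∧ ¬p4) ∧ p3) — fails (none in [2,5]).
No j in the window works → until fails.

Does not hold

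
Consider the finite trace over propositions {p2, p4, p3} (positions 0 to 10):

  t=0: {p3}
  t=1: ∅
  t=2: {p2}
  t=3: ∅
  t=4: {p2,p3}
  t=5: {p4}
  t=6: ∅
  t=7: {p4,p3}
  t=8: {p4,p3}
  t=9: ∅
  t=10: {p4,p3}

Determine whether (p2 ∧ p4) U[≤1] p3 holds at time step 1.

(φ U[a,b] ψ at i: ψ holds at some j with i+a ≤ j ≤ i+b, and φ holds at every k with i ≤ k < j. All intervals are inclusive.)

False

Need some j in [1,2] with p3, and (p2 ∧ p4) at every k in [1,j-1].
  j=1: p3 false.
  j=2: p3 false.
No j in the window works → until fails.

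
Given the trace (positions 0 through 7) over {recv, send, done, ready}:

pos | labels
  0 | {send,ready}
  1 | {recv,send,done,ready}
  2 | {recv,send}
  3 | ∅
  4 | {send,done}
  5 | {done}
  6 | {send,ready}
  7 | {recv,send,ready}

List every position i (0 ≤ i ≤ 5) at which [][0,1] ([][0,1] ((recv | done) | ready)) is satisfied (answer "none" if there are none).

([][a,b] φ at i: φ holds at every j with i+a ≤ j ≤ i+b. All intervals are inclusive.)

0, 4, 5

Evaluate at each i in [0,5]:
  i=0: ✓ (all of [0,1])
  i=1: ✗ (fails at j=2)
  i=2: ✗ (fails at j=2)
  i=3: ✗ (fails at j=3)
  i=4: ✓ (all of [4,5])
  i=5: ✓ (all of [5,6])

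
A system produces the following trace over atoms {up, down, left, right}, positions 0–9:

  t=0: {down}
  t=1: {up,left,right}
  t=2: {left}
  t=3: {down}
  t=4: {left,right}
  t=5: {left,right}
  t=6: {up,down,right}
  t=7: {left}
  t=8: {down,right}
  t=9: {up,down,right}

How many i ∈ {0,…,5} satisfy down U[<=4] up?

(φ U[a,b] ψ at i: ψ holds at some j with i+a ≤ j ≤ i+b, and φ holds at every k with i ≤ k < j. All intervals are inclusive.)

Evaluate at each i in [0,5]:
  i=0: ✓ (rhs at j=1; lhs holds on [0,0])
  i=1: ✓ (rhs at j=1)
  i=2: ✗ (lhs fails at k=2 before rhs at j=6)
  i=3: ✗ (lhs fails at k=4 before rhs at j=6)
  i=4: ✗ (lhs fails at k=4 before rhs at j=6)
  i=5: ✗ (lhs fails at k=5 before rhs at j=6)
Positions where it holds: {0, 1} → 2.

2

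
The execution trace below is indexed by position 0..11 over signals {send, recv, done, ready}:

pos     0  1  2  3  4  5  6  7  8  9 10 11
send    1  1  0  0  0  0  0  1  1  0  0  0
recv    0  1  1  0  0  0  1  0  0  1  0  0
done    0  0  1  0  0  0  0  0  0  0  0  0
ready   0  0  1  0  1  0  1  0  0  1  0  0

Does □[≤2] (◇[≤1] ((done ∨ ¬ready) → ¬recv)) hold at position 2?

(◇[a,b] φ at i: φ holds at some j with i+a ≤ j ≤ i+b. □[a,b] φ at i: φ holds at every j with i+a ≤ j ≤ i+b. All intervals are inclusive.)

Check ◇[≤1] ((done ∨ ¬ready) → ¬recv) at every j in [2,4]:
  j=2: holds (witness at 3)
  j=3: holds (witness at 3)
  j=4: holds (witness at 4)
All positions satisfy it → formula holds.

Holds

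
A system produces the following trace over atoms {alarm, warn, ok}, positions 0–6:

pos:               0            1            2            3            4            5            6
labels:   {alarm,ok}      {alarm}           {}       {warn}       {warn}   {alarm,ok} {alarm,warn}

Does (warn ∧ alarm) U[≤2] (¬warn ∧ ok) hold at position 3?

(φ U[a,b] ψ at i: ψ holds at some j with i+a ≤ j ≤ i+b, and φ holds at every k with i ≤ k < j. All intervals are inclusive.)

Does not hold

Need some j in [3,5] with (¬warn ∧ ok), and (warn ∧ alarm) at every k in [3,j-1].
  j=3: (¬warn ∧ ok) false.
  j=4: (¬warn ∧ ok) false.
  j=5: (¬warn ∧ ok) holds, but (warn ∧ alarm) fails at k=3 → not this j.
No j in the window works → until fails.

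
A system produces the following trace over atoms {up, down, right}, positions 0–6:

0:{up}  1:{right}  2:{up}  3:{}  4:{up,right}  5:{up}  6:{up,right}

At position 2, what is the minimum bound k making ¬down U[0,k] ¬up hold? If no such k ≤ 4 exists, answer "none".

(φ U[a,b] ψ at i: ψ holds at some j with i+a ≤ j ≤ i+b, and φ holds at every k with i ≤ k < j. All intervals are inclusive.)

1

Need earliest j ≥ 2 with ¬up, and ¬down at every k in [2,j-1].
  j=2: rhs fails.
  j=3: rhs holds; lhs holds on [2,2]. k = 1.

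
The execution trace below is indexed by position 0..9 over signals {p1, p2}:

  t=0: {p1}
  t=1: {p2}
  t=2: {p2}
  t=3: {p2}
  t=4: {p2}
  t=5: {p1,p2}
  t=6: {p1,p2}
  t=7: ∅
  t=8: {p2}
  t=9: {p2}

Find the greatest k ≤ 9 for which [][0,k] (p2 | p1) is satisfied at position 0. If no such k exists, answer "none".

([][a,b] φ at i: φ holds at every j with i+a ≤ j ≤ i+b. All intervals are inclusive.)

6

(p2 | p1) must hold from j=0 onward; find where it first fails.
  j=0: holds
  j=1: holds
  j=2: holds
  j=3: holds
  j=4: holds
  j=5: holds
  j=6: holds
  j=7: fails
Holds on [0,6], so largest k = 6.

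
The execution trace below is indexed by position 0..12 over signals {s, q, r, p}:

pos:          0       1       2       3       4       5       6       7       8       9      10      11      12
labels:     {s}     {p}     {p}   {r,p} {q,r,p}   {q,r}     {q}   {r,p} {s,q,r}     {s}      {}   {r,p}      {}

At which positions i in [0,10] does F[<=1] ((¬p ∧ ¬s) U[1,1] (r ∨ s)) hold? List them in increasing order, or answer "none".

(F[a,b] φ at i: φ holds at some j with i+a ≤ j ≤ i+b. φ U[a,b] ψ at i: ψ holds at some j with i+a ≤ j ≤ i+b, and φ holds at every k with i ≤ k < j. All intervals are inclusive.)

Evaluate at each i in [0,10]:
  i=0: ✗ (none in [0,1])
  i=1: ✗ (none in [1,2])
  i=2: ✗ (none in [2,3])
  i=3: ✗ (none in [3,4])
  i=4: ✗ (none in [4,5])
  i=5: ✓ (witness j=6)
  i=6: ✓ (witness j=6)
  i=7: ✗ (none in [7,8])
  i=8: ✗ (none in [8,9])
  i=9: ✓ (witness j=10)
  i=10: ✓ (witness j=10)

5, 6, 9, 10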